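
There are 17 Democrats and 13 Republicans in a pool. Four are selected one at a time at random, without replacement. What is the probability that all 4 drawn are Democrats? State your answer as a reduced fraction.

68/783

Multiply the conditional probabilities at each draw: 17/30 · 16/29 · 15/28 · 14/27 = 57120/657720 = 68/783.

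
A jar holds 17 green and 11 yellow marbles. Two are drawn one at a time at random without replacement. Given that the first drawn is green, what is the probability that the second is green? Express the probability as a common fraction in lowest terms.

After removing one green, 27 remain: 16 green and 11 yellow.
So the probability the next is green is 16/27.

16/27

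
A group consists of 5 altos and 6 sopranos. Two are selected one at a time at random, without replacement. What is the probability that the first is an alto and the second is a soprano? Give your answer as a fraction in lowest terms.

3/11

Multiply the conditional probabilities at each draw: 5/11 · 6/10 = 30/110 = 3/11.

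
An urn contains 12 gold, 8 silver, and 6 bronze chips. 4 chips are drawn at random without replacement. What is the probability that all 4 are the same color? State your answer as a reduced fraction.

There are C(26,4) = 14950 ways to draw 4 chips.
All same color: C(12,4) + C(8,4) + C(6,4) = 495 + 70 + 15 = 580.
Probability = 580/14950 = 58/1495.

58/1495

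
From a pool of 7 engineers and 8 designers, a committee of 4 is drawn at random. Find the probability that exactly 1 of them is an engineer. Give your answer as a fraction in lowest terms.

56/195

The sample space is all 4-subsets of the 15: C(15,4) = 1365.
Selections with exactly 1 engineer: choose 1 of the 7 engineers and 3 of the 8 designers, C(7,1)·C(8,3) = 7·56 = 392.
Probability = 392/1365 = 56/195.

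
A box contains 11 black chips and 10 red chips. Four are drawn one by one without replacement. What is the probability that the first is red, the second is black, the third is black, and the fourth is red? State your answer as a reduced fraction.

55/798

Multiply the conditional probabilities at each draw: 10/21 · 11/20 · 10/19 · 9/18 = 9900/143640 = 55/798.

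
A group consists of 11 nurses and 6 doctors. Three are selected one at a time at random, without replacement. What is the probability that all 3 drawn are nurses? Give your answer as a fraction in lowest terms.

Multiply the conditional probabilities at each draw: 11/17 · 10/16 · 9/15 = 990/4080 = 33/136.

33/136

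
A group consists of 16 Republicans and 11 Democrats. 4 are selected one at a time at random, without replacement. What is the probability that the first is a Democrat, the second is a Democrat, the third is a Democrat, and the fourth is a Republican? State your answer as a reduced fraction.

22/585

Multiply the conditional probabilities at each draw: 11/27 · 10/26 · 9/25 · 16/24 = 15840/421200 = 22/585.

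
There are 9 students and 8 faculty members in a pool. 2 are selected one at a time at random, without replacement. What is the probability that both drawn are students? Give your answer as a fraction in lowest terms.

9/34

Multiply the conditional probabilities at each draw: 9/17 · 8/16 = 72/272 = 9/34.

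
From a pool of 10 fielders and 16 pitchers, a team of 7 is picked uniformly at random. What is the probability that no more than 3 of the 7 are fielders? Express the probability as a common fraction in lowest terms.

There are C(26,7) = 657800 ways to choose the 7.
Favorable selections (no more than 3 fielders): C(10,0)·C(16,7) + C(10,1)·C(16,6) + C(10,2)·C(16,5) + C(10,3)·C(16,4) = 11440 + 80080 + 196560 + 218400 = 506480.
Probability = 506480/657800 = 974/1265.

974/1265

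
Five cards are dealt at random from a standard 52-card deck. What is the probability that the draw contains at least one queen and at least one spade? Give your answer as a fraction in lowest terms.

229297/866320

There are C(52,5) = 2598960 possible draws.
By inclusion-exclusion on the complements, draws missing all queens or all spades: C(48,5) + C(39,5) − C(36,5) = 1712304 + 575757 − 376992 = 1911069.
So draws with at least one of each: 2598960 − 1911069 = 687891, probability 687891/2598960 = 229297/866320.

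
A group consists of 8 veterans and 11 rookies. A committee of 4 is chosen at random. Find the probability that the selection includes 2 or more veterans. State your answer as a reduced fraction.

Total selections: C(19,4) = 3876.
Count the complement (fewer than 2 veterans): C(8,0)·C(11,4) + C(8,1)·C(11,3) = 330 + 1320 = 1650.
Probability = 1 − 1650/3876 = 2226/3876 = 371/646.

371/646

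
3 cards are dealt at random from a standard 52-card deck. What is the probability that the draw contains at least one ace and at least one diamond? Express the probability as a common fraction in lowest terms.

33/260

There are C(52,3) = 22100 possible draws.
By inclusion-exclusion on the complements, draws missing all aces or all diamonds: C(48,3) + C(39,3) − C(36,3) = 17296 + 9139 − 7140 = 19295.
So draws with at least one of each: 22100 − 19295 = 2805, probability 2805/22100 = 33/260.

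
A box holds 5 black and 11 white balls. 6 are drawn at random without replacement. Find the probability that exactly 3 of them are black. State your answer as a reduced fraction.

75/364

The sample space is all 6-subsets of the 16: C(16,6) = 8008.
Selections with exactly 3 black: choose 3 of the 5 black and 3 of the 11 white, C(5,3)·C(11,3) = 10·165 = 1650.
Probability = 1650/8008 = 75/364.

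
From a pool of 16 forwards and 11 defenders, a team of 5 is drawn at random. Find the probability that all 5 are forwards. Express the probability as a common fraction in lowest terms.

56/1035

There are C(27,5) = 80730 possible selections.
Selections with all forwards: C(16,5) = 4368.
Probability = 4368/80730 = 56/1035.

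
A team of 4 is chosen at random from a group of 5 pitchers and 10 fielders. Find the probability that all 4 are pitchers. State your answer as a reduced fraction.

There are C(15,4) = 1365 possible selections.
Selections with all pitchers: C(5,4) = 5.
Probability = 5/1365 = 1/273.

1/273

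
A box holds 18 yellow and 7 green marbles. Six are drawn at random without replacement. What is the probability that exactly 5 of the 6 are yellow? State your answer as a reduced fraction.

2142/6325

Total number of selections: C(25,6) = 177100.
Selections with exactly 5 yellow: choose 5 of the 18 yellow and 1 of the 7 green, C(18,5)·C(7,1) = 8568·7 = 59976.
Probability = 59976/177100 = 2142/6325.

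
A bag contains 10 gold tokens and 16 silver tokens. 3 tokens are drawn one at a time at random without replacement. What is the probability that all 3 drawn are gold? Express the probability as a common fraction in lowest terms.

3/65

Multiply the conditional probabilities at each draw: 10/26 · 9/25 · 8/24 = 720/15600 = 3/65.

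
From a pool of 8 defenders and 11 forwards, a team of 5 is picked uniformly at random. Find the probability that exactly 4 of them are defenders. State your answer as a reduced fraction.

Total number of selections: C(19,5) = 11628.
Selections with exactly 4 defenders: choose 4 of the 8 defenders and 1 of the 11 forwards, C(8,4)·C(11,1) = 70·11 = 770.
Probability = 770/11628 = 385/5814.

385/5814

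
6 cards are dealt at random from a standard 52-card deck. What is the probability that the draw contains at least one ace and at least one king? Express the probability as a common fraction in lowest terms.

718637/5089630

There are C(52,6) = 20358520 possible draws.
By inclusion-exclusion on the complements, draws missing all aces or all kings: C(48,6) + C(48,6) − C(44,6) = 12271512 + 12271512 − 7059052 = 17483972.
So draws with at least one of each: 20358520 − 17483972 = 2874548, probability 2874548/20358520 = 718637/5089630.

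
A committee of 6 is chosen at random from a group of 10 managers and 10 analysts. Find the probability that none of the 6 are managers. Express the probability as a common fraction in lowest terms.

There are C(20,6) = 38760 possible selections.
Selections with no managers (all analysts): C(10,6) = 210.
Probability = 210/38760 = 7/1292.

7/1292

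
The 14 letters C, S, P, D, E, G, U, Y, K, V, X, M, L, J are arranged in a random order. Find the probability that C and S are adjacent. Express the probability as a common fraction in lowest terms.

1/7

There are 14! = 87178291200 arrangements.
Treat C and S as a block: 13! arrangements of the blocks × 2 orders within the block = 2·6227020800 = 12454041600.
Probability = 12454041600/87178291200 = 1/7.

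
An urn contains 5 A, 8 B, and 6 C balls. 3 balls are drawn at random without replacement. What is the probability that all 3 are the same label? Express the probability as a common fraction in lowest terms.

There are C(19,3) = 969 ways to draw 3 balls.
All same label: C(5,3) + C(8,3) + C(6,3) = 10 + 56 + 20 = 86.
Probability = 86/969.

86/969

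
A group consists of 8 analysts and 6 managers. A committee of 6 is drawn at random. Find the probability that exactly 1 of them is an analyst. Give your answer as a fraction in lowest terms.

The sample space is all 6-subsets of the 14: C(14,6) = 3003.
Selections with exactly 1 analyst: choose 1 of the 8 analysts and 5 of the 6 managers, C(8,1)·C(6,5) = 8·6 = 48.
Probability = 48/3003 = 16/1001.

16/1001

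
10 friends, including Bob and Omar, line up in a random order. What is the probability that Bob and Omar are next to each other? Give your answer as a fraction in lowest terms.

There are 10! = 3628800 arrangements.
Treat Bob and Omar as a block: 9! arrangements of the blocks × 2 orders within the block = 2·362880 = 725760.
Probability = 725760/3628800 = 1/5.

1/5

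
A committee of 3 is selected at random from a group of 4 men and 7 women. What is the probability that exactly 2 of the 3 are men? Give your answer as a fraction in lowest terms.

The sample space is all 3-subsets of the 11: C(11,3) = 165.
Selections with exactly 2 men: choose 2 of the 4 men and 1 of the 7 women, C(4,2)·C(7,1) = 6·7 = 42.
Probability = 42/165 = 14/55.

14/55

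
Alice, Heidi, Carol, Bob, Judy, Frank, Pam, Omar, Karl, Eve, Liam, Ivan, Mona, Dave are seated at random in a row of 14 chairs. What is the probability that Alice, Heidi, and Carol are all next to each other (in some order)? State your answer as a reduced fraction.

3/91

There are 14! = 87178291200 arrangements.
Treat the three as one block: 12! placements × 3! orders within the block = 479001600·6 = 2874009600.
Probability = 2874009600/87178291200 = 3/91.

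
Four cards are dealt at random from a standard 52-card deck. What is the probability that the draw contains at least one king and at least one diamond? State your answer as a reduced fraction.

52799/270725

There are C(52,4) = 270725 possible draws.
By inclusion-exclusion on the complements, draws missing all kings or all diamonds: C(48,4) + C(39,4) − C(36,4) = 194580 + 82251 − 58905 = 217926.
So draws with at least one of each: 270725 − 217926 = 52799, probability 52799/270725.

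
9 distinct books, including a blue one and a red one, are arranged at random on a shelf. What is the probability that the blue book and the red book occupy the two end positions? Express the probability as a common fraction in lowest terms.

There are 9! = 362880 arrangements.
Place the blue book and the red book at the ends in 2 ways, arrange the remaining 7 in 7! = 5040 ways: 2·5040 = 10080.
Probability = 10080/362880 = 1/36.

1/36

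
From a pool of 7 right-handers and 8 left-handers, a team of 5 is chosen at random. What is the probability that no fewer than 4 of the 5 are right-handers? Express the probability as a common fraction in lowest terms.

43/429

Total selections: C(15,5) = 3003.
Favorable selections (no fewer than 4 right-handers): C(7,4)·C(8,1) + C(7,5)·C(8,0) = 280 + 21 = 301.
Probability = 301/3003 = 43/429.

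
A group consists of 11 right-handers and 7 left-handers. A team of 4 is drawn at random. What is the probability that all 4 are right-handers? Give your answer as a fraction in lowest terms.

11/102

There are C(18,4) = 3060 possible selections.
Selections with all right-handers: C(11,4) = 330.
Probability = 330/3060 = 11/102.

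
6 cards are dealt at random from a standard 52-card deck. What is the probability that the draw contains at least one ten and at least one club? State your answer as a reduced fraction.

6772177/20358520

There are C(52,6) = 20358520 possible draws.
By inclusion-exclusion on the complements, draws missing all tens or all clubs: C(48,6) + C(39,6) − C(36,6) = 12271512 + 3262623 − 1947792 = 13586343.
So draws with at least one of each: 20358520 − 13586343 = 6772177, probability 6772177/20358520.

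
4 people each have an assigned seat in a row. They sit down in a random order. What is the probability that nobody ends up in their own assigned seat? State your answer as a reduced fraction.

There are 4! = 24 seatings.
By inclusion-exclusion, seatings with no fixed points: C(4,0)·4! − C(4,1)·3! + C(4,2)·2! − C(4,3)·1! + C(4,4)·0! = 9.
Probability = 9/24 = 3/8.

3/8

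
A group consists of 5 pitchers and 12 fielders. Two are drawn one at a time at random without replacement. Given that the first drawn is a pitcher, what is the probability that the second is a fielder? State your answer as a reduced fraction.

After removing one pitcher, 16 remain: 4 pitchers and 12 fielders.
So the probability the next is a fielder is 12/16 = 3/4.

3/4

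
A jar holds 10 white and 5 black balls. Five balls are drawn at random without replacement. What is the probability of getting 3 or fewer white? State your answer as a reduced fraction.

Total selections: C(15,5) = 3003.
Count the complement (more than 3 white): C(10,4)·C(5,1) + C(10,5)·C(5,0) = 1050 + 252 = 1302.
Probability = 1 − 1302/3003 = 1701/3003 = 81/143.

81/143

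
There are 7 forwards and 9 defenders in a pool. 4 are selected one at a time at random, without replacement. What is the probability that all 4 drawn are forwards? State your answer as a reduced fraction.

1/52

Multiply the conditional probabilities at each draw: 7/16 · 6/15 · 5/14 · 4/13 = 840/43680 = 1/52.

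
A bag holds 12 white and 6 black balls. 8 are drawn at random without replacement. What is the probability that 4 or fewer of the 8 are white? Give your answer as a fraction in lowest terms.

89/442

Total selections: C(18,8) = 43758.
Favorable selections (4 or fewer white): C(12,2)·C(6,6) + C(12,3)·C(6,5) + C(12,4)·C(6,4) = 66 + 1320 + 7425 = 8811.
Probability = 8811/43758 = 89/442.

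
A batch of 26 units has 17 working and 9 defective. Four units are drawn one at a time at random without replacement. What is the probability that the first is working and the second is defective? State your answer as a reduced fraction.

153/650

Multiply the conditional probabilities at each draw: 17/26 · 9/25 = 153/650.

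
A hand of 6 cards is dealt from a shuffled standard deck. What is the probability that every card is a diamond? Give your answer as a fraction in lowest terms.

There are C(52,6) = 20358520 possible 6-card hands.
Hands that are all diamonds: C(13,6) = 1716.
Probability = 1716/20358520 = 33/391510.

33/391510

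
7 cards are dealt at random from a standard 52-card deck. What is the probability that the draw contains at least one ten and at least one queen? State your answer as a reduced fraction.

3105873/16723070

There are C(52,7) = 133784560 possible draws.
By inclusion-exclusion on the complements, draws missing all tens or all queens: C(48,7) + C(48,7) − C(44,7) = 73629072 + 73629072 − 38320568 = 108937576.
So draws with at least one of each: 133784560 − 108937576 = 24846984, probability 24846984/133784560 = 3105873/16723070.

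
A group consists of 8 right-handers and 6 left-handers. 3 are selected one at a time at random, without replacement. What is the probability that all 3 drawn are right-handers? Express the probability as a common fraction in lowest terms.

Multiply the conditional probabilities at each draw: 8/14 · 7/13 · 6/12 = 336/2184 = 2/13.

2/13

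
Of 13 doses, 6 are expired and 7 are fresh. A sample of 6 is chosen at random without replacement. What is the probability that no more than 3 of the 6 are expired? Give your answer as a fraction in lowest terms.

679/858

Total selections: C(13,6) = 1716.
Count the complement (more than 3 expired): C(6,4)·C(7,2) + C(6,5)·C(7,1) + C(6,6)·C(7,0) = 315 + 42 + 1 = 358.
Probability = 1 − 358/1716 = 1358/1716 = 679/858.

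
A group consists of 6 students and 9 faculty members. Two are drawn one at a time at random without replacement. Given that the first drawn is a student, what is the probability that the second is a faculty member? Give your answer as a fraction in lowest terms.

9/14

After removing one student, 14 remain: 5 students and 9 faculty members.
So the probability the next is a faculty member is 9/14.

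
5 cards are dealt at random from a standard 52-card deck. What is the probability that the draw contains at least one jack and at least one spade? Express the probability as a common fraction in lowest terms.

229297/866320

There are C(52,5) = 2598960 possible draws.
By inclusion-exclusion on the complements, draws missing all jacks or all spades: C(48,5) + C(39,5) − C(36,5) = 1712304 + 575757 − 376992 = 1911069.
So draws with at least one of each: 2598960 − 1911069 = 687891, probability 687891/2598960 = 229297/866320.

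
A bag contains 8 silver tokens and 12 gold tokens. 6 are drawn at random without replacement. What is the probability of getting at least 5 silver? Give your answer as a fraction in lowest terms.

35/1938

There are C(20,6) = 38760 ways to choose the 6.
Favorable selections (at least 5 silver): C(8,5)·C(12,1) + C(8,6)·C(12,0) = 672 + 28 = 700.
Probability = 700/38760 = 35/1938.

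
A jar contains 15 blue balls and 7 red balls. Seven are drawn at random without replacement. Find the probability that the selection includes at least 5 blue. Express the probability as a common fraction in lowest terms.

Total selections: C(22,7) = 170544.
Favorable selections (at least 5 blue): C(15,5)·C(7,2) + C(15,6)·C(7,1) + C(15,7)·C(7,0) = 63063 + 35035 + 6435 = 104533.
Probability = 104533/170544 = 559/912.

559/912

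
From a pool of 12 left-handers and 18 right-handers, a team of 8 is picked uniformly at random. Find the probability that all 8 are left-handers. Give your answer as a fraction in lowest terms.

There are C(30,8) = 5852925 possible selections.
Selections with all left-handers: C(12,8) = 495.
Probability = 495/5852925 = 11/130065.

11/130065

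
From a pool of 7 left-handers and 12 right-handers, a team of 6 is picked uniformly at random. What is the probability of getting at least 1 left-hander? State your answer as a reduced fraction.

There are C(19,6) = 27132 ways to choose the 6.
Favorable selections (at least 1 left-hander): C(7,1)·C(12,5) + C(7,2)·C(12,4) + C(7,3)·C(12,3) + C(7,4)·C(12,2) + C(7,5)·C(12,1) + C(7,6)·C(12,0) = 5544 + 10395 + 7700 + 2310 + 252 + 7 = 26208.
Probability = 26208/27132 = 312/323.

312/323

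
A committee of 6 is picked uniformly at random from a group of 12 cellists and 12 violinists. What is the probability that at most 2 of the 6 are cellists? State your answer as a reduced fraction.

Total selections: C(24,6) = 134596.
Favorable selections (at most 2 cellists): C(12,0)·C(12,6) + C(12,1)·C(12,5) + C(12,2)·C(12,4) = 924 + 9504 + 32670 = 43098.
Probability = 43098/134596 = 1959/6118.

1959/6118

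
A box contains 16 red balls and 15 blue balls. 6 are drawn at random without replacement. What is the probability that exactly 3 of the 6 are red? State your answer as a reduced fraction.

2800/8091

Total number of selections: C(31,6) = 736281.
Selections with exactly 3 red: choose 3 of the 16 red and 3 of the 15 blue, C(16,3)·C(15,3) = 560·455 = 254800.
Probability = 254800/736281 = 2800/8091.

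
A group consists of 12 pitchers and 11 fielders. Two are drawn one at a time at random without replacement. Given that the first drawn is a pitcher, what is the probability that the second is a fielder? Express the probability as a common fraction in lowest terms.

1/2

After removing one pitcher, 22 remain: 11 pitchers and 11 fielders.
So the probability the next is a fielder is 11/22 = 1/2.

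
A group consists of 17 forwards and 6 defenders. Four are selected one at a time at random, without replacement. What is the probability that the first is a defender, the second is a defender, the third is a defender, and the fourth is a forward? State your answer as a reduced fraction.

17/1771

Multiply the conditional probabilities at each draw: 6/23 · 5/22 · 4/21 · 17/20 = 2040/212520 = 17/1771.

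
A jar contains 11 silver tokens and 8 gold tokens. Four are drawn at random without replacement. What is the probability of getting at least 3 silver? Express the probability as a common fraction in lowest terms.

There are C(19,4) = 3876 ways to choose the 4.
Favorable selections (at least 3 silver): C(11,3)·C(8,1) + C(11,4)·C(8,0) = 1320 + 330 = 1650.
Probability = 1650/3876 = 275/646.

275/646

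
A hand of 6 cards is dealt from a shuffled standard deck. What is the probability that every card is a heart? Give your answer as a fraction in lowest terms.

33/391510

There are C(52,6) = 20358520 possible 6-card hands.
Hands that are all hearts: C(13,6) = 1716.
Probability = 1716/20358520 = 33/391510.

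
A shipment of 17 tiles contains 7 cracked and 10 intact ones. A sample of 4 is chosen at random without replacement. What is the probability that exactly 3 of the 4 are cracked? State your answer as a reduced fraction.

5/34

The sample space is all 4-subsets of the 17: C(17,4) = 2380.
Selections with exactly 3 cracked: choose 3 of the 7 cracked and 1 of the 10 intact, C(7,3)·C(10,1) = 35·10 = 350.
Probability = 350/2380 = 5/34.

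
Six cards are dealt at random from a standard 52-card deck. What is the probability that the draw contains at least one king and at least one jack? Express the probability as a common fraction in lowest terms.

There are C(52,6) = 20358520 possible draws.
By inclusion-exclusion on the complements, draws missing all kings or all jacks: C(48,6) + C(48,6) − C(44,6) = 12271512 + 12271512 − 7059052 = 17483972.
So draws with at least one of each: 20358520 − 17483972 = 2874548, probability 2874548/20358520 = 718637/5089630.

718637/5089630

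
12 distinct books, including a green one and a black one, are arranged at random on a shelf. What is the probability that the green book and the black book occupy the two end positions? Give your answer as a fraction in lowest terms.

1/66

There are 12! = 479001600 arrangements.
Place the green book and the black book at the ends in 2 ways, arrange the remaining 10 in 10! = 3628800 ways: 2·3628800 = 7257600.
Probability = 7257600/479001600 = 1/66.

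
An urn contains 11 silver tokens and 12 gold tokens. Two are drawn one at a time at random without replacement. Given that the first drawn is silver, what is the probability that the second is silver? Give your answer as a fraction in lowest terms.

After removing one silver, 22 remain: 10 silver and 12 gold.
So the probability the next is silver is 10/22 = 5/11.

5/11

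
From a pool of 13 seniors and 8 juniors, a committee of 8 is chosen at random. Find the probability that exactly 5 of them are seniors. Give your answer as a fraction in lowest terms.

There are C(21,8) = 203490 ways to choose 8 from 21.
Selections with exactly 5 seniors: choose 5 of the 13 seniors and 3 of the 8 juniors, C(13,5)·C(8,3) = 1287·56 = 72072.
Probability = 72072/203490 = 572/1615.

572/1615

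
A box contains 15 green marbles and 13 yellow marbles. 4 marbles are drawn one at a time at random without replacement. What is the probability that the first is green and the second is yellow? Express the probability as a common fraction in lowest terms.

Multiply the conditional probabilities at each draw: 15/28 · 13/27 = 195/756 = 65/252.

65/252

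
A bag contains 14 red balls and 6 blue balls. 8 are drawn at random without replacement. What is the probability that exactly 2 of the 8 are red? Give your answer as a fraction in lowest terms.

The sample space is all 8-subsets of the 20: C(20,8) = 125970.
Selections with exactly 2 red: choose 2 of the 14 red and 6 of the 6 blue, C(14,2)·C(6,6) = 91·1 = 91.
Probability = 91/125970 = 7/9690.

7/9690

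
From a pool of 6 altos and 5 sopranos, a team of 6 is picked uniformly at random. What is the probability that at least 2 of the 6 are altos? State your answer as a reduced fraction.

76/77

There are C(11,6) = 462 ways to choose the 6.
Favorable selections (at least 2 altos): C(6,2)·C(5,4) + C(6,3)·C(5,3) + C(6,4)·C(5,2) + C(6,5)·C(5,1) + C(6,6)·C(5,0) = 75 + 200 + 150 + 30 + 1 = 456.
Probability = 456/462 = 76/77.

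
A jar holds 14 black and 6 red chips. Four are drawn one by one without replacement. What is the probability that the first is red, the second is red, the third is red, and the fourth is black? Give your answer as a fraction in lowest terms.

Multiply the conditional probabilities at each draw: 6/20 · 5/19 · 4/18 · 14/17 = 1680/116280 = 14/969.

14/969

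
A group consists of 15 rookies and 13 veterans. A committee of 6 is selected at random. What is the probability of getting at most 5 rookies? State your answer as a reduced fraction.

817/828

Total selections: C(28,6) = 376740.
Favorable selections (at most 5 rookies): C(15,0)·C(13,6) + C(15,1)·C(13,5) + C(15,2)·C(13,4) + C(15,3)·C(13,3) + C(15,4)·C(13,2) + C(15,5)·C(13,1) = 1716 + 19305 + 75075 + 130130 + 106470 + 39039 = 371735.
Probability = 371735/376740 = 817/828.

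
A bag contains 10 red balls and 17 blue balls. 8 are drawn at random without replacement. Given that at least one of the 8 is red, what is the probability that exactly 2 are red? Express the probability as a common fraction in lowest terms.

Work in counts. Selections with at least one red: C(27,8) − C(17,8) = 2220075 − 24310 = 2195765.
Of those, selections where exactly 2 are red: C(10,2)·C(17,6) = 45·12376 = 556920.
Conditional probability = 556920/2195765 = 8568/33781.

8568/33781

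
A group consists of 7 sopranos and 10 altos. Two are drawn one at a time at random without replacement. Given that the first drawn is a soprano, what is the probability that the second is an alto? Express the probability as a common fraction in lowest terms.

5/8

After removing one soprano, 16 remain: 6 sopranos and 10 altos.
So the probability the next is an alto is 10/16 = 5/8.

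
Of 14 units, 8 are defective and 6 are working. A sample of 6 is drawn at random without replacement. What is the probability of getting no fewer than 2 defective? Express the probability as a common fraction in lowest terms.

422/429

Total selections: C(14,6) = 3003.
Count the complement (fewer than 2 defective): C(8,0)·C(6,6) + C(8,1)·C(6,5) = 1 + 48 = 49.
Probability = 1 − 49/3003 = 2954/3003 = 422/429.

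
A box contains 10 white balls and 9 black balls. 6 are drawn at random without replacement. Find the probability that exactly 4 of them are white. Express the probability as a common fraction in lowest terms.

90/323

The sample space is all 6-subsets of the 19: C(19,6) = 27132.
Selections with exactly 4 white: choose 4 of the 10 white and 2 of the 9 black, C(10,4)·C(9,2) = 210·36 = 7560.
Probability = 7560/27132 = 90/323.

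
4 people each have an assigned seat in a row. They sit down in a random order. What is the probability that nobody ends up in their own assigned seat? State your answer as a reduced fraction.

There are 4! = 24 seatings.
By inclusion-exclusion, seatings with no fixed points: C(4,0)·4! − C(4,1)·3! + C(4,2)·2! − C(4,3)·1! + C(4,4)·0! = 9.
Probability = 9/24 = 3/8.

3/8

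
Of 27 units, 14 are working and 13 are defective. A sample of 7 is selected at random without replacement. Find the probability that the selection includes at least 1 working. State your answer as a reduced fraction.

There are C(27,7) = 888030 ways to choose the 7.
The complement is all 7 are defective: C(13,7) = 1716.
Probability = 1 − 1716/888030 = 886314/888030 = 1033/1035.

1033/1035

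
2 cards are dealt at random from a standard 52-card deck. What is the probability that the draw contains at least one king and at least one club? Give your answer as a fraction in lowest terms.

There are C(52,2) = 1326 possible draws.
By inclusion-exclusion on the complements, draws missing all kings or all clubs: C(48,2) + C(39,2) − C(36,2) = 1128 + 741 − 630 = 1239.
So draws with at least one of each: 1326 − 1239 = 87, probability 87/1326 = 29/442.

29/442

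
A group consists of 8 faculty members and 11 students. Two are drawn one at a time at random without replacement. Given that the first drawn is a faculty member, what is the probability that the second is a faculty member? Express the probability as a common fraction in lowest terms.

After removing one faculty member, 18 remain: 7 faculty members and 11 students.
So the probability the next is a faculty member is 7/18.

7/18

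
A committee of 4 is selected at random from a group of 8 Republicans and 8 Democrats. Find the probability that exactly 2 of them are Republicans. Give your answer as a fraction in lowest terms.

28/65

There are C(16,4) = 1820 ways to choose 4 from 16.
Selections with exactly 2 Republicans: choose 2 of the 8 Republicans and 2 of the 8 Democrats, C(8,2)·C(8,2) = 28·28 = 784.
Probability = 784/1820 = 28/65.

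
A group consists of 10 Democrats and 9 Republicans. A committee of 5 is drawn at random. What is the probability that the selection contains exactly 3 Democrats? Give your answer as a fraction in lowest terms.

Total number of selections: C(19,5) = 11628.
Selections with exactly 3 Democrats: choose 3 of the 10 Democrats and 2 of the 9 Republicans, C(10,3)·C(9,2) = 120·36 = 4320.
Probability = 4320/11628 = 120/323.

120/323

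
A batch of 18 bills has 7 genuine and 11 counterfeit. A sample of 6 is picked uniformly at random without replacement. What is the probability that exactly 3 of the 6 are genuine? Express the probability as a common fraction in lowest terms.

Total number of selections: C(18,6) = 18564.
Selections with exactly 3 genuine: choose 3 of the 7 genuine and 3 of the 11 counterfeit, C(7,3)·C(11,3) = 35·165 = 5775.
Probability = 5775/18564 = 275/884.

275/884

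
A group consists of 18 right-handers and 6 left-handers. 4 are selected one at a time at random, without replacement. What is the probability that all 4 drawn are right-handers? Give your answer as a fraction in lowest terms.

Multiply the conditional probabilities at each draw: 18/24 · 17/23 · 16/22 · 15/21 = 73440/255024 = 510/1771.

510/1771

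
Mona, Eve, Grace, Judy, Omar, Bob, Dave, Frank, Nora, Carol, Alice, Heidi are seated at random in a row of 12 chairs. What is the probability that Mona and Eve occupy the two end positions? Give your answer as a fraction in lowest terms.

1/66

There are 12! = 479001600 arrangements.
Place Mona and Eve at the ends in 2 ways, arrange the remaining 10 in 10! = 3628800 ways: 2·3628800 = 7257600.
Probability = 7257600/479001600 = 1/66.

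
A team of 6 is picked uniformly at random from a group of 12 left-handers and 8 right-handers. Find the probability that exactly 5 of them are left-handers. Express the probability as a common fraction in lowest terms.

264/1615

There are C(20,6) = 38760 ways to choose 6 from 20.
Selections with exactly 5 left-handers: choose 5 of the 12 left-handers and 1 of the 8 right-handers, C(12,5)·C(8,1) = 792·8 = 6336.
Probability = 6336/38760 = 264/1615.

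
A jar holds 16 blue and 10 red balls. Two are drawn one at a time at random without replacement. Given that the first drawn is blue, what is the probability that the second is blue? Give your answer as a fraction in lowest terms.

3/5

After removing one blue, 25 remain: 15 blue and 10 red.
So the probability the next is blue is 15/25 = 3/5.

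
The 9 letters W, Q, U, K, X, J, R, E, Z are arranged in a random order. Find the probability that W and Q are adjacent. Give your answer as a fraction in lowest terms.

There are 9! = 362880 arrangements.
Treat W and Q as a block: 8! arrangements of the blocks × 2 orders within the block = 2·40320 = 80640.
Probability = 80640/362880 = 2/9.

2/9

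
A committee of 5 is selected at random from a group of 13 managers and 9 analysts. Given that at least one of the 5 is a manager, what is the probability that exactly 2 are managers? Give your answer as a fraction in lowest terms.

Work in counts. Selections with at least one manager: C(22,5) − C(9,5) = 26334 − 126 = 26208.
Of those, selections where exactly 2 are managers: C(13,2)·C(9,3) = 78·84 = 6552.
Conditional probability = 6552/26208 = 1/4.

1/4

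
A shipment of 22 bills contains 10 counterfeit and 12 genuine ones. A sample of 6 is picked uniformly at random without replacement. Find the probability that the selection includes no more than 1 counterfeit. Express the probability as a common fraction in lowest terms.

268/2261

There are C(22,6) = 74613 ways to choose the 6.
Favorable selections (no more than 1 counterfeit): C(10,0)·C(12,6) + C(10,1)·C(12,5) = 924 + 7920 = 8844.
Probability = 8844/74613 = 268/2261.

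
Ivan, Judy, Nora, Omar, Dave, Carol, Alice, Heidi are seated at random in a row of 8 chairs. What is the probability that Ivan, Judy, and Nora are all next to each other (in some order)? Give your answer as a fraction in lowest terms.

There are 8! = 40320 arrangements.
Treat the three as one block: 6! placements × 3! orders within the block = 720·6 = 4320.
Probability = 4320/40320 = 3/28.

3/28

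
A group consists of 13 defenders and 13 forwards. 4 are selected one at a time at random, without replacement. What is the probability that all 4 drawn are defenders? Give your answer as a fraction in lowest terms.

11/230

Multiply the conditional probabilities at each draw: 13/26 · 12/25 · 11/24 · 10/23 = 17160/358800 = 11/230.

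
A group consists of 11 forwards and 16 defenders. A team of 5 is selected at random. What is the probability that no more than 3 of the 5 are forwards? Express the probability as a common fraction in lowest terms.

4166/4485

There are C(27,5) = 80730 ways to choose the 5.
Count the complement (more than 3 forwards): C(11,4)·C(16,1) + C(11,5)·C(16,0) = 5280 + 462 = 5742.
Probability = 1 − 5742/80730 = 74988/80730 = 4166/4485.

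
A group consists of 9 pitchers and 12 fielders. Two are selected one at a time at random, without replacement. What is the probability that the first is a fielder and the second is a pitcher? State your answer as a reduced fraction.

9/35

Multiply the conditional probabilities at each draw: 12/21 · 9/20 = 108/420 = 9/35.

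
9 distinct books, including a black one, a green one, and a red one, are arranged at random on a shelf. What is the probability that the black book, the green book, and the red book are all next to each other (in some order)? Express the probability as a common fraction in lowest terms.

1/12

There are 9! = 362880 arrangements.
Treat the three as one block: 7! placements × 3! orders within the block = 5040·6 = 30240.
Probability = 30240/362880 = 1/12.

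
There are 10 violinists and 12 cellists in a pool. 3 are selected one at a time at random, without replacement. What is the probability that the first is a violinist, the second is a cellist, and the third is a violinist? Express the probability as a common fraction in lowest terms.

Multiply the conditional probabilities at each draw: 10/22 · 12/21 · 9/20 = 1080/9240 = 9/77.

9/77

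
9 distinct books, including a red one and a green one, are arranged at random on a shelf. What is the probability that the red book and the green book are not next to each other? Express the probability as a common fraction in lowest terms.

There are 9! = 362880 arrangements.
Arrangements with the red book and the green book adjacent: 2·8! = 80640.
So not adjacent: 362880 − 80640 = 282240, probability 282240/362880 = 7/9.

7/9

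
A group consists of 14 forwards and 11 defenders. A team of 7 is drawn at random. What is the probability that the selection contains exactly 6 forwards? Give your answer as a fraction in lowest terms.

3003/43700

Total number of selections: C(25,7) = 480700.
Selections with exactly 6 forwards: choose 6 of the 14 forwards and 1 of the 11 defenders, C(14,6)·C(11,1) = 3003·11 = 33033.
Probability = 33033/480700 = 3003/43700.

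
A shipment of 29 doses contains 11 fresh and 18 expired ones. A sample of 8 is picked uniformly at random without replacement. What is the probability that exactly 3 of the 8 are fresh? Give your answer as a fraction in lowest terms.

2856/8671

Total number of selections: C(29,8) = 4292145.
Selections with exactly 3 fresh: choose 3 of the 11 fresh and 5 of the 18 expired, C(11,3)·C(18,5) = 165·8568 = 1413720.
Probability = 1413720/4292145 = 2856/8671.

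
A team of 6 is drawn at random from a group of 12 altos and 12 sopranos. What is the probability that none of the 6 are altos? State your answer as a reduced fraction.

3/437

There are C(24,6) = 134596 possible selections.
Selections with no altos (all sopranos): C(12,6) = 924.
Probability = 924/134596 = 3/437.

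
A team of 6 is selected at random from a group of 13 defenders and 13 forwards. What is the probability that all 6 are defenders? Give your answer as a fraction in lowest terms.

6/805

There are C(26,6) = 230230 possible selections.
Selections with all defenders: C(13,6) = 1716.
Probability = 1716/230230 = 6/805.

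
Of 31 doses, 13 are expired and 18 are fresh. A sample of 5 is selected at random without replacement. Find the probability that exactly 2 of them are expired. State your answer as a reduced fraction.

7072/18879

There are C(31,5) = 169911 ways to choose 5 from 31.
Selections with exactly 2 expired: choose 2 of the 13 expired and 3 of the 18 fresh, C(13,2)·C(18,3) = 78·816 = 63648.
Probability = 63648/169911 = 7072/18879.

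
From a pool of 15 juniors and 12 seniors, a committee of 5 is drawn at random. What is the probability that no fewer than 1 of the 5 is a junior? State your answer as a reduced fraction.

4441/4485

Total selections: C(27,5) = 80730.
The complement is all 5 are seniors: C(12,5) = 792.
Probability = 1 − 792/80730 = 79938/80730 = 4441/4485.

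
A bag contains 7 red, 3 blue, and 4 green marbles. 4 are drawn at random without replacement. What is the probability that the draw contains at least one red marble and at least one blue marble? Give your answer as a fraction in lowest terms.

There are C(14,4) = 1001 possible draws.
By inclusion-exclusion on the complements, draws missing all red or all blue: C(7,4) + C(11,4) − C(4,4) = 35 + 330 − 1 = 364.
So draws with at least one of each: 1001 − 364 = 637, probability 637/1001 = 7/11.

7/11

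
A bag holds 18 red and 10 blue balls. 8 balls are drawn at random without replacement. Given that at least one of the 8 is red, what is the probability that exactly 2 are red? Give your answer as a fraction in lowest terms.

Work in counts. Selections with at least one red: C(28,8) − C(10,8) = 3108105 − 45 = 3108060.
Of those, selections where exactly 2 are red: C(18,2)·C(10,6) = 153·210 = 32130.
Conditional probability = 32130/3108060 = 357/34534.

357/34534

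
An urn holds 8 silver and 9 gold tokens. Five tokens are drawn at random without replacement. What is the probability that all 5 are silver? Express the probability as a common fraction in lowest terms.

There are C(17,5) = 6188 possible selections.
Selections with all silver: C(8,5) = 56.
Probability = 56/6188 = 2/221.

2/221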